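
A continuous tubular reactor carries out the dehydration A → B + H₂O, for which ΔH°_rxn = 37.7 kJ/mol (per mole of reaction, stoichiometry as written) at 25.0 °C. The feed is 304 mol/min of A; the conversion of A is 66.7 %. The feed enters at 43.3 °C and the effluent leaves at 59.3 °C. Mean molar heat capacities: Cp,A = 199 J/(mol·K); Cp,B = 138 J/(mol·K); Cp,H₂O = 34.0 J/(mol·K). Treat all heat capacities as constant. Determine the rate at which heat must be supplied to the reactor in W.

Q_in = 140000 W

Extent of reaction ξ = 0.667 × 304 = 202.77 mol/min
Reaction term: ξ·ΔH°_rxn = 202.77 × 37.7 = 7644.4 kJ/min
Sensible, feed 43.3→25 °C: -1107.1 kJ/min
Outlet flows (mol/min): A 101.23, B 202.77, H₂O 202.77
Sensible, products 25→59.3 °C: 1887.2 kJ/min
Q = ΔH = 8424.5 kJ/min = 140.41 kW
Heat supplied = 140410 W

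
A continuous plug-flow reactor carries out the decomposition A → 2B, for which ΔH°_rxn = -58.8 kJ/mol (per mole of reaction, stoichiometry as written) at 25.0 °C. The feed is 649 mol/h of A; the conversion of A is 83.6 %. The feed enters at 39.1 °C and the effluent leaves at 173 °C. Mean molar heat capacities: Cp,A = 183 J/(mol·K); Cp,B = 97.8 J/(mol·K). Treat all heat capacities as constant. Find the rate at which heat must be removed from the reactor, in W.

Extent of reaction ξ = 0.836 × 649 = 542.56 mol/h
Reaction term: ξ·ΔH°_rxn = 542.56 × -58.8 = -31903 kJ/h
Sensible, feed 39.1→25 °C: -1674.6 kJ/h
Outlet flows (mol/h): A 106.44, B 1085.1
Sensible, products 25→173 °C: 18589 kJ/h
Q = ΔH = -14988 kJ/h = -4.1634 kW
Heat removed = 4163.4 W

Q_out = 4160 W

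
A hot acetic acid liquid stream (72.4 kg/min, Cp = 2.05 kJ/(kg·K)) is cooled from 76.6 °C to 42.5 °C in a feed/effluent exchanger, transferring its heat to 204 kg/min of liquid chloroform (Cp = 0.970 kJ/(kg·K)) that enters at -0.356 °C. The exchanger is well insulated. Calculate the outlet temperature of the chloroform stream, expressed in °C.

Heat released by hot stream: Q = 72.4 × 2.05 × (76.6 − 42.5) = 5061.1 kJ/min
Energy balance on cold side (adiabatic exchanger): Q = ṁ_c·Cp_c·(T_c,out − T_c,in)
T_c,out = -0.356 + 5061.1/(204 × 0.970) = 25.221 °C

T_c,out = 25.2 °C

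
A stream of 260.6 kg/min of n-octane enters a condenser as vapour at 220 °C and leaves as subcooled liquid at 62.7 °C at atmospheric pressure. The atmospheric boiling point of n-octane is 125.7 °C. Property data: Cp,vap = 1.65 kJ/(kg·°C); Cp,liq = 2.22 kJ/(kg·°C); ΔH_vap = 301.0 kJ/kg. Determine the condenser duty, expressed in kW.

vapour 220→125.7 °C: -155.59 kJ/kg
condensation at 125.7 °C: -301 kJ/kg
liquid 125.7→62.7 °C: -139.86 kJ/kg
Δh = -155.59 + -301 + -139.86 = -596.46 kJ/kg
Q = ṁ·Δh = 260.6 kg/min × -596.46 kJ/kg = -155440 kJ/min
|Q| = 2590.6 kW

Q_c = 2590 kW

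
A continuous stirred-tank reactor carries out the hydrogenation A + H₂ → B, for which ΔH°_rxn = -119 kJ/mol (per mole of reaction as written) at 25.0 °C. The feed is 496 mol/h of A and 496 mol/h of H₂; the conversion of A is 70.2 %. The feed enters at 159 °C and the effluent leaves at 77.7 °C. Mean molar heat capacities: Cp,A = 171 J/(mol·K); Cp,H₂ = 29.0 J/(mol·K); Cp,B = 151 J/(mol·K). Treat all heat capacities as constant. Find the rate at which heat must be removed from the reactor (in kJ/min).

Extent of reaction ξ = 0.702 × 496 = 348.19 mol/h
Reaction term: ξ·ΔH°_rxn = 348.19 × -119 = -41435 kJ/h
Sensible, feed 159→25 °C: -13293 kJ/h
Outlet flows (mol/h): A 147.81, H₂ 147.81, B 348.19
Sensible, products 25→77.7 °C: 4328.7 kJ/h
Q = ΔH = -50399 kJ/h = -14 kW
Heat removed = 839.98 kJ/min

Q_out = 840 kJ/min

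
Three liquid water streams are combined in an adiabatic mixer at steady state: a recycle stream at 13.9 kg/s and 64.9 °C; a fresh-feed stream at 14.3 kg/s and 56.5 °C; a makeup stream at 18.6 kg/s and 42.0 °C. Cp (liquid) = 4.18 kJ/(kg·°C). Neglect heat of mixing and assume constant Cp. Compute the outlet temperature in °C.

T_out = 53.2 °C

Energy balance with Q = 0: Σ ṁᵢCp,ᵢ(T_out − Tᵢ) = 0
T_out = Σ ṁᵢCp,ᵢTᵢ / Σ ṁᵢCp,ᵢ
      = 10413 / 195.62 = 53.232 °C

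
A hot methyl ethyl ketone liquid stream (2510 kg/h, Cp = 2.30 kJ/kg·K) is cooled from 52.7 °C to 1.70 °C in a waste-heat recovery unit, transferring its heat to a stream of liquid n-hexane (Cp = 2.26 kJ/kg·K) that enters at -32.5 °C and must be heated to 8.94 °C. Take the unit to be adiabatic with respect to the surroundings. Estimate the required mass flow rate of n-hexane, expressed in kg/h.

Heat released by hot stream: Q = 2510 × 2.30 × (52.7 − 1.70) = 294420 kJ/h
Energy balance on cold side (adiabatic exchanger): Q = ṁ_c·Cp_c·(T_c,out − T_c,in)
ṁ_c = 294420 / [2.26 × (8.94 − -32.5)] = 3143.7 kg/h

ṁ_c = 3140 kg/h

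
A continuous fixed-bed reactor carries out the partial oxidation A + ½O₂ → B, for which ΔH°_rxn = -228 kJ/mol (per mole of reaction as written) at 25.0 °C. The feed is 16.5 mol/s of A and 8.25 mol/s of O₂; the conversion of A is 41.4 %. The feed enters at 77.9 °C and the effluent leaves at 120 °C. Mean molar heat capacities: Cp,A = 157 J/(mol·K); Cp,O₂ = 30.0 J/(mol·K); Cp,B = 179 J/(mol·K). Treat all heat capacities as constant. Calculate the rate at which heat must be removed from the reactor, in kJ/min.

Extent of reaction ξ = 0.414 × 16.5 = 6.831 mol/s
Reaction term: ξ·ΔH°_rxn = 6.831 × -228 = -1557.5 kJ/s
Sensible, feed 77.9→25 °C: -150.13 kJ/s
Outlet flows (mol/s): A 9.669, O₂ 4.8345, B 6.831
Sensible, products 25→120 °C: 274.15 kJ/s
Q = ΔH = -1433.4 kJ/s = -1433.4 kW
Heat removed = 86007 kJ/min

Q_out = 86000 kJ/min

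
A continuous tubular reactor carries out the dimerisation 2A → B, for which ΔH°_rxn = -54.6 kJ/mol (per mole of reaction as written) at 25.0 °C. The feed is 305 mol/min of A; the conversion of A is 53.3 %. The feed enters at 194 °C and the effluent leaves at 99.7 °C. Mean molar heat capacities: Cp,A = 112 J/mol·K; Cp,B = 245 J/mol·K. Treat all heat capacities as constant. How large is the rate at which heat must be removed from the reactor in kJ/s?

Q_out = 126 kJ/s

Extent of reaction ξ = 0.533 × 305 / 2 = 81.282 mol/min
Reaction term: ξ·ΔH°_rxn = 81.282 × -54.6 = -4438 kJ/min
Sensible, feed 194→25 °C: -5773 kJ/min
Outlet flows (mol/min): A 142.44, B 81.282
Sensible, products 25→99.7 °C: 2679.3 kJ/min
Q = ΔH = -7531.8 kJ/min = -125.53 kW
Heat removed = 125.53 kJ/s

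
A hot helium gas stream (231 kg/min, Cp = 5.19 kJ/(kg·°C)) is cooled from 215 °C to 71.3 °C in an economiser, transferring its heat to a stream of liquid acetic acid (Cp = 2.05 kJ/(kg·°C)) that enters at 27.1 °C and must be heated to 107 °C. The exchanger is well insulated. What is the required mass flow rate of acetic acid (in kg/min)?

Heat released by hot stream: Q = 231 × 5.19 × (215 − 71.3) = 172280 kJ/min
Energy balance on cold side (adiabatic exchanger): Q = ṁ_c·Cp_c·(T_c,out − T_c,in)
ṁ_c = 172280 / [2.05 × (107 − 27.1)] = 1051.8 kg/min

ṁ_c = 1050 kg/min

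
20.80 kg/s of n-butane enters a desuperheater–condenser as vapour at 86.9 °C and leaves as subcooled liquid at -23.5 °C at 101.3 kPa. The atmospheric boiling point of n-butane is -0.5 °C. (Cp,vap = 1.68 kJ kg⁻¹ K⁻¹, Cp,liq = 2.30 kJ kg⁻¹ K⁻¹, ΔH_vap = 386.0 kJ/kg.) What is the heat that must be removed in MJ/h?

Q_c = 43900 MJ/h

vapour 86.9→-0.5 °C: -146.83 kJ/kg
condensation at -0.5 °C: -386 kJ/kg
liquid -0.5→-23.5 °C: -52.9 kJ/kg
Δh = -146.83 + -386 + -52.9 = -585.73 kJ/kg
Q = ṁ·Δh = 20.80 kg/s × -585.73 kJ/kg = -12183 kJ/s
|Q| = 12183 kW = 43860 MJ/h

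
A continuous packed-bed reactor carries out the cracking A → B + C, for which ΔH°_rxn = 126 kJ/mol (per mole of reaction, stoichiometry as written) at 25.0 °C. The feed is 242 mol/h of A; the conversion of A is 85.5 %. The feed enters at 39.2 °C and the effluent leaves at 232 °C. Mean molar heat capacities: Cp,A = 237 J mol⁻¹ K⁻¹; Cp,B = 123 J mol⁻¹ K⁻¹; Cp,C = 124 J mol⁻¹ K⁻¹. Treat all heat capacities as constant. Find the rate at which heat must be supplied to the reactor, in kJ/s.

Q_in = 10.4 kJ/s

Extent of reaction ξ = 0.855 × 242 = 206.91 mol/h
Reaction term: ξ·ΔH°_rxn = 206.91 × 126 = 26071 kJ/h
Sensible, feed 39.2→25 °C: -814.43 kJ/h
Outlet flows (mol/h): A 35.09, B 206.91, C 206.91
Sensible, products 25→232 °C: 12301 kJ/h
Q = ΔH = 37557 kJ/h = 10.432 kW
Heat supplied = 10.432 kJ/s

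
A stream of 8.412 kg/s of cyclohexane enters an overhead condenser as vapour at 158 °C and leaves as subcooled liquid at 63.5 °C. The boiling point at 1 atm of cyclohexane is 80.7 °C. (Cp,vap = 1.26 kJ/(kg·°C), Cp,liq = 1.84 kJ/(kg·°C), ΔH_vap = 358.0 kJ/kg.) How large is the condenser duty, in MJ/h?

Q_c = 14700 MJ/h

vapour 158→80.7 °C: -97.398 kJ/kg
condensation at 80.7 °C: -358 kJ/kg
liquid 80.7→63.5 °C: -31.648 kJ/kg
Δh = -97.398 + -358 + -31.648 = -487.05 kJ/kg
Q = ṁ·Δh = 8.412 kg/s × -487.05 kJ/kg = -4097 kJ/s
|Q| = 4097 kW = 14749 MJ/h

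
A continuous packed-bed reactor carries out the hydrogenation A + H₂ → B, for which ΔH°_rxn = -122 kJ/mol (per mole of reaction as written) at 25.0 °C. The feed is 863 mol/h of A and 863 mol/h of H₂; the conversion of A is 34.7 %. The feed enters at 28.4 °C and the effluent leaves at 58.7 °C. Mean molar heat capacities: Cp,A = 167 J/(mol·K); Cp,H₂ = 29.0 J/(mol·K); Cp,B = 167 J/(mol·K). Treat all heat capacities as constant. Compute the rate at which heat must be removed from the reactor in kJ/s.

Extent of reaction ξ = 0.347 × 863 = 299.46 mol/h
Reaction term: ξ·ΔH°_rxn = 299.46 × -122 = -36534 kJ/h
Sensible, feed 28.4→25 °C: -575.1 kJ/h
Outlet flows (mol/h): A 563.54, H₂ 563.54, B 299.46
Sensible, products 25→58.7 °C: 5407.6 kJ/h
Q = ΔH = -31702 kJ/h = -8.806 kW
Heat removed = 8.806 kJ/s

Q_out = 8.81 kJ/s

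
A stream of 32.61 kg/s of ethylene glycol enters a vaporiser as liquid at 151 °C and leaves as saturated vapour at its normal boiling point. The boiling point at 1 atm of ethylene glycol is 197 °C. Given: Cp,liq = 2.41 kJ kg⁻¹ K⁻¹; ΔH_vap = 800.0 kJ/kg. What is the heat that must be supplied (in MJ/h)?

Q = 107000 MJ/h

liquid 151→197 °C: 110.86 kJ/kg
vaporisation at 197 °C: 800 kJ/kg
Δh = 110.86 + 800 = 910.86 kJ/kg
Q = ṁ·Δh = 32.61 kg/s × 910.86 kJ/kg = 29703 kJ/s
|Q| = 29703 kW = 106930 MJ/h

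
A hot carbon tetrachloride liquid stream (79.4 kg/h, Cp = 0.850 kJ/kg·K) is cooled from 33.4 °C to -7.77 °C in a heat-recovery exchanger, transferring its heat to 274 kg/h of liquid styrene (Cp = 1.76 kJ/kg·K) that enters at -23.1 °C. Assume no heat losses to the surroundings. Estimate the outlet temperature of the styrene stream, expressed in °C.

Heat released by hot stream: Q = 79.4 × 0.850 × (33.4 − -7.77) = 2778.6 kJ/h
Energy balance on cold side (adiabatic exchanger): Q = ṁ_c·Cp_c·(T_c,out − T_c,in)
T_c,out = -23.1 + 2778.6/(274 × 1.76) = -17.338 °C

T_c,out = -17.3 °C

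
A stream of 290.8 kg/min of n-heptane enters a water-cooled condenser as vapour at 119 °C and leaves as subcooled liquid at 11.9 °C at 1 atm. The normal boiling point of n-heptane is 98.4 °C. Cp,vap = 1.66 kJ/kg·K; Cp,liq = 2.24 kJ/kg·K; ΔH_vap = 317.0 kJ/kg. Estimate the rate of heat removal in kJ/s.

Q_c = 2640 kJ/s

vapour 119→98.4 °C: -34.196 kJ/kg
condensation at 98.4 °C: -317 kJ/kg
liquid 98.4→11.9 °C: -193.76 kJ/kg
Δh = -34.196 + -317 + -193.76 = -544.96 kJ/kg
Q = ṁ·Δh = 290.8 kg/min × -544.96 kJ/kg = -158470 kJ/min
|Q| = 2641.2 kW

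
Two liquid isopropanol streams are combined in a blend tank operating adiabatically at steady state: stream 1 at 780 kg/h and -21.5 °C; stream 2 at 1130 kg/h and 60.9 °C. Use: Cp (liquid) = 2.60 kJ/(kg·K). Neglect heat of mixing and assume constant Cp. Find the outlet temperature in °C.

Adiabatic, steady state ⇒ Σ ṁᵢCp,ᵢ(T_out − Tᵢ) = 0
T_out = Σ ṁᵢCp,ᵢTᵢ / Σ ṁᵢCp,ᵢ
      = 135320 / 4966 = 27.25 °C

T_out = 27.2 °C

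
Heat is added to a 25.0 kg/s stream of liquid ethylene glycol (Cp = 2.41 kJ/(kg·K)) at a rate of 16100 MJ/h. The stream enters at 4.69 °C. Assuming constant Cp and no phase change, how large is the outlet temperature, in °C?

Q = 16100 MJ/h = 4472.2 kJ/s
ΔT = Q/(ṁ·Cp) = 4472.2/(25.0×2.41) = 74.228 K
T_out = 4.69 + 74.228 = 78.918 °C

T_out = 78.9 °C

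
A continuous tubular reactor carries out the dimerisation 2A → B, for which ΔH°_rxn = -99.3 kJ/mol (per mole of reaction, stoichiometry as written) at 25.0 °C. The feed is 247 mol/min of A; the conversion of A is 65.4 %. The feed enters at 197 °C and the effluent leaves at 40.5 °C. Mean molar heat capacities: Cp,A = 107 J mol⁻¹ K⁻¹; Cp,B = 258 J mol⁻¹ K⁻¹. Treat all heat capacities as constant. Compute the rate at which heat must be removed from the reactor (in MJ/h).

Q_out = 726 MJ/h

Extent of reaction ξ = 0.654 × 247 / 2 = 80.769 mol/min
Reaction term: ξ·ΔH°_rxn = 80.769 × -99.3 = -8020.4 kJ/min
Sensible, feed 197→25 °C: -4545.8 kJ/min
Outlet flows (mol/min): A 85.462, B 80.769
Sensible, products 25→40.5 °C: 464.73 kJ/min
Q = ΔH = -12101 kJ/min = -201.69 kW
Heat removed = 726.08 MJ/h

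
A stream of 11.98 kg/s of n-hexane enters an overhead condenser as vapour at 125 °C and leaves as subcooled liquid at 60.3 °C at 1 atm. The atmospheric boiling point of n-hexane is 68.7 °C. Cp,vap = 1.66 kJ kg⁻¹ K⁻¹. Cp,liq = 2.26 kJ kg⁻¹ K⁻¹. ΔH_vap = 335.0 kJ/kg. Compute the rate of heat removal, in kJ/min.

vapour 125→68.7 °C: -93.458 kJ/kg
condensation at 68.7 °C: -335 kJ/kg
liquid 68.7→60.3 °C: -18.984 kJ/kg
Δh = -93.458 + -335 + -18.984 = -447.44 kJ/kg
Q = ṁ·Δh = 11.98 kg/s × -447.44 kJ/kg = -5360.4 kJ/s
|Q| = 5360.4 kW = 321620 kJ/min

Q_c = 322000 kJ/min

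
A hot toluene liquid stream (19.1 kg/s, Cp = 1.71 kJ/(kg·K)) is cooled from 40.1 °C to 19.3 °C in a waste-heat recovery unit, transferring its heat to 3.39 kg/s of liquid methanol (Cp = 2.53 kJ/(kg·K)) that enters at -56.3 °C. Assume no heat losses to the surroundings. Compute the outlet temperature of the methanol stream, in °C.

Heat released by hot stream: Q = 19.1 × 1.71 × (40.1 − 19.3) = 679.35 kJ/s
Energy balance on cold side (adiabatic exchanger): Q = ṁ_c·Cp_c·(T_c,out − T_c,in)
T_c,out = -56.3 + 679.35/(3.39 × 2.53) = 22.909 °C

T_c,out = 22.9 °C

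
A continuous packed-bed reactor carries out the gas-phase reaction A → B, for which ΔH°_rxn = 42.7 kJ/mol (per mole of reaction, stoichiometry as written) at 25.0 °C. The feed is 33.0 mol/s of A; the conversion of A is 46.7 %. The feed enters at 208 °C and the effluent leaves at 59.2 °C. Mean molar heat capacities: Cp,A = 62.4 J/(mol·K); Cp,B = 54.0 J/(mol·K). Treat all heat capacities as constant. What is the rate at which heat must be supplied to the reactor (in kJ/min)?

Q_in = 20800 kJ/min

Extent of reaction ξ = 0.467 × 33.0 = 15.411 mol/s
Reaction term: ξ·ΔH°_rxn = 15.411 × 42.7 = 658.05 kJ/s
Sensible, feed 208→25 °C: -376.83 kJ/s
Outlet flows (mol/s): A 17.589, B 15.411
Sensible, products 25→59.2 °C: 65.997 kJ/s
Q = ΔH = 347.21 kJ/s = 347.21 kW
Heat supplied = 20833 kJ/min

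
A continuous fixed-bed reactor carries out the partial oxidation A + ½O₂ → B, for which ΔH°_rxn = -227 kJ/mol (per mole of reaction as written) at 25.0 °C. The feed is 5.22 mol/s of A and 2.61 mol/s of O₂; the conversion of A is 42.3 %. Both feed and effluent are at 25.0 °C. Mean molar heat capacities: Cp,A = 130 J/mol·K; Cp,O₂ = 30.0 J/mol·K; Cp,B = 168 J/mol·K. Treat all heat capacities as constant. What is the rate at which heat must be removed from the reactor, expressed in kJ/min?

Q_out = 30100 kJ/min

Extent of reaction ξ = 0.423 × 5.22 = 2.2081 mol/s
Reaction term: ξ·ΔH°_rxn = 2.2081 × -227 = -501.23 kJ/s
Q = ΔH = -501.23 kJ/s = -501.23 kW
Heat removed = 30074 kJ/min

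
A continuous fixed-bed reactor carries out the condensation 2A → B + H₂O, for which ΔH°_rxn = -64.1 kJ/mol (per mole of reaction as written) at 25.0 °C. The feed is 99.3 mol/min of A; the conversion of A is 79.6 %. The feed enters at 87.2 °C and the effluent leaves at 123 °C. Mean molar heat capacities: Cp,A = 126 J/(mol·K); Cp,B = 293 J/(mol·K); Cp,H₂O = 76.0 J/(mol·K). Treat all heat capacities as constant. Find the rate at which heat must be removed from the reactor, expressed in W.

Extent of reaction ξ = 0.796 × 99.3 / 2 = 39.521 mol/min
Reaction term: ξ·ΔH°_rxn = 39.521 × -64.1 = -2533.3 kJ/min
Sensible, feed 87.2→25 °C: -778.23 kJ/min
Outlet flows (mol/min): A 20.257, B 39.521, H₂O 39.521
Sensible, products 25→123 °C: 1679.3 kJ/min
Q = ΔH = -1632.2 kJ/min = -27.204 kW
Heat removed = 27204 W

Q_out = 27200 W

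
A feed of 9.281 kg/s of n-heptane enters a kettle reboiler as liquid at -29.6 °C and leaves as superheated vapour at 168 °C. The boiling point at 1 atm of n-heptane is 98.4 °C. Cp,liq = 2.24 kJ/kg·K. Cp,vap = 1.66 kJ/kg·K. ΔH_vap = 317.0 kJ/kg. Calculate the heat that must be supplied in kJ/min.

liquid -29.6→98.4 °C: 286.72 kJ/kg
vaporisation at 98.4 °C: 317 kJ/kg
vapour 98.4→168 °C: 115.54 kJ/kg
Δh = 286.72 + 317 + 115.54 = 719.26 kJ/kg
Q = ṁ·Δh = 9.281 kg/s × 719.26 kJ/kg = 6675.4 kJ/s
|Q| = 6675.4 kW = 400520 kJ/min

Q = 401000 kJ/min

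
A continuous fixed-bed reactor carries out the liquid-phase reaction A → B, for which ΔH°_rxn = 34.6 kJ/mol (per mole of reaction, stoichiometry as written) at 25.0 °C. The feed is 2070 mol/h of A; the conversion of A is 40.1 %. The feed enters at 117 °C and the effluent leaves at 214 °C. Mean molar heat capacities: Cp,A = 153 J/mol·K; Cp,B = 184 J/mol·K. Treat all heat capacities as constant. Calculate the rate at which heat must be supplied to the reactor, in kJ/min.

Q_in = 1070 kJ/min

Extent of reaction ξ = 0.401 × 2070 = 830.07 mol/h
Reaction term: ξ·ΔH°_rxn = 830.07 × 34.6 = 28720 kJ/h
Sensible, feed 117→25 °C: -29137 kJ/h
Outlet flows (mol/h): A 1239.9, B 830.07
Sensible, products 25→214 °C: 64722 kJ/h
Q = ΔH = 64305 kJ/h = 17.862 kW
Heat supplied = 1071.7 kJ/min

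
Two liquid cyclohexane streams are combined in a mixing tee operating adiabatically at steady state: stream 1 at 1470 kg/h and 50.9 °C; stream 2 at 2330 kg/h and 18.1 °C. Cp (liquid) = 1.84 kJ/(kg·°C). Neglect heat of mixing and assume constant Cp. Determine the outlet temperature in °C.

Energy balance with Q = 0: Σ ṁᵢCp,ᵢ(T_out − Tᵢ) = 0
Σ ṁᵢCp,ᵢTᵢ = 1470×1.84×50.9 + 2330×1.84×18.1 = 215270
Σ ṁᵢCp,ᵢ = 1470×1.84 + 2330×1.84 = 6992
T_out = 215270 / 6992 = 30.788 °C

T_out = 30.8 °C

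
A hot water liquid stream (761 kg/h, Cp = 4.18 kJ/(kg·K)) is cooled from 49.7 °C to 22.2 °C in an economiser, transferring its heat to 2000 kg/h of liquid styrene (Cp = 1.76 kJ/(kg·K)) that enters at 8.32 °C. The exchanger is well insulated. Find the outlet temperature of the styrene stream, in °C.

T_c,out = 33.2 °C

Heat released by hot stream: Q = 761 × 4.18 × (49.7 − 22.2) = 87477 kJ/h
Energy balance on cold side (adiabatic exchanger): Q = ṁ_c·Cp_c·(T_c,out − T_c,in)
T_c,out = 8.32 + 87477/(2000 × 1.76) = 33.171 °C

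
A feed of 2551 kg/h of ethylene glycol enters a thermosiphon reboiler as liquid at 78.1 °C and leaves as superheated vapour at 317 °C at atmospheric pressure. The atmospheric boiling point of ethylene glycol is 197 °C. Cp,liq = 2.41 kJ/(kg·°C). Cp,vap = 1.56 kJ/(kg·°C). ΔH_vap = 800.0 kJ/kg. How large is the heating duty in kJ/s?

Q = 903 kJ/s

liquid 78.1→197 °C: 286.55 kJ/kg
vaporisation at 197 °C: 800 kJ/kg
vapour 197→317 °C: 187.2 kJ/kg
Δh = 286.55 + 800 + 187.2 = 1273.7 kJ/kg
Q = ṁ·Δh = 2551 kg/h × 1273.7 kJ/kg = 3.2493e+06 kJ/h
|Q| = 902.59 kW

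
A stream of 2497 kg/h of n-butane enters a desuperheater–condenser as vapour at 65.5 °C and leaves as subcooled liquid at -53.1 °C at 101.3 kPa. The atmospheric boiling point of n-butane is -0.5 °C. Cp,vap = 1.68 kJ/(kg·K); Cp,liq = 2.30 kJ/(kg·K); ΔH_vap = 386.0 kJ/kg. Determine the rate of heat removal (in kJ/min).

vapour 65.5→-0.5 °C: -110.88 kJ/kg
condensation at -0.5 °C: -386 kJ/kg
liquid -0.5→-53.1 °C: -120.98 kJ/kg
Δh = -110.88 + -386 + -120.98 = -617.86 kJ/kg
Q = ṁ·Δh = 2497 kg/h × -617.86 kJ/kg = -1.5428e+06 kJ/h
|Q| = 428.55 kW = 25713 kJ/min

Q_c = 25700 kJ/min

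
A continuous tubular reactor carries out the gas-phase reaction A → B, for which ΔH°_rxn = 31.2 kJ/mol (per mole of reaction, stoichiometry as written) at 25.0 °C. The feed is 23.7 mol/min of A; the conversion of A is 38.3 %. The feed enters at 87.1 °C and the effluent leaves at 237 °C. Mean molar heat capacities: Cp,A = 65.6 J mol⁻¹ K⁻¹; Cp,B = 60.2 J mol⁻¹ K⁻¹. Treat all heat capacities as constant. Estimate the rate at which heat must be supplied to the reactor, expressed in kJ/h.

Extent of reaction ξ = 0.383 × 23.7 = 9.0771 mol/min
Reaction term: ξ·ΔH°_rxn = 9.0771 × 31.2 = 283.21 kJ/min
Sensible, feed 87.1→25 °C: -96.548 kJ/min
Outlet flows (mol/min): A 14.623, B 9.0771
Sensible, products 25→237 °C: 319.21 kJ/min
Q = ΔH = 505.87 kJ/min = 8.4311 kW
Heat supplied = 30352 kJ/h

Q_in = 30400 kJ/h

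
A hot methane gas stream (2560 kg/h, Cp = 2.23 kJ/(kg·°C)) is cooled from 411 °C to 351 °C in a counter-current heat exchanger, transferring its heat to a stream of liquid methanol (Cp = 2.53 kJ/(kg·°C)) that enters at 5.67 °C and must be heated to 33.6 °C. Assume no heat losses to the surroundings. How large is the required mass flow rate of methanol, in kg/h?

Heat released by hot stream: Q = 2560 × 2.23 × (411 − 351) = 342530 kJ/h
Energy balance on cold side (adiabatic exchanger): Q = ṁ_c·Cp_c·(T_c,out − T_c,in)
ṁ_c = 342530 / [2.53 × (33.6 − 5.67)] = 4847.4 kg/h

ṁ_c = 4850 kg/h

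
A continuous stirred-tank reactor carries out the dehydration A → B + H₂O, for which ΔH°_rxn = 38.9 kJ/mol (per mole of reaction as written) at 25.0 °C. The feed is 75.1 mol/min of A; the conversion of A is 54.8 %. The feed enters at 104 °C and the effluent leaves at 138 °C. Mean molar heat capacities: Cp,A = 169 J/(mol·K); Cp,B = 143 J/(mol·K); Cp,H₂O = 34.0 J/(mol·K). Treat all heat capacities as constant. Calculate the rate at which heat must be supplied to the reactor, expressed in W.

Q_in = 34500 W

Extent of reaction ξ = 0.548 × 75.1 = 41.155 mol/min
Reaction term: ξ·ΔH°_rxn = 41.155 × 38.9 = 1600.9 kJ/min
Sensible, feed 104→25 °C: -1002.7 kJ/min
Outlet flows (mol/min): A 33.945, B 41.155, H₂O 41.155
Sensible, products 25→138 °C: 1471.4 kJ/min
Q = ΔH = 2069.7 kJ/min = 34.494 kW
Heat supplied = 34494 W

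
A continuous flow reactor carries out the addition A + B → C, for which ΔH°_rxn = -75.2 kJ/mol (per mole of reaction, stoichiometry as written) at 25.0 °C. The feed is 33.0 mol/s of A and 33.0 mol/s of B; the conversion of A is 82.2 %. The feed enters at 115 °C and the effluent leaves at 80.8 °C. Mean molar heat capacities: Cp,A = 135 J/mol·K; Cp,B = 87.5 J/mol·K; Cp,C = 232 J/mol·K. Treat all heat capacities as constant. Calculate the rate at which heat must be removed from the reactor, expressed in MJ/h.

Q_out = 8200 MJ/h

Extent of reaction ξ = 0.822 × 33.0 = 27.126 mol/s
Reaction term: ξ·ΔH°_rxn = 27.126 × -75.2 = -2039.9 kJ/s
Sensible, feed 115→25 °C: -660.83 kJ/s
Outlet flows (mol/s): A 5.874, B 5.874, C 27.126
Sensible, products 25→80.8 °C: 424.09 kJ/s
Q = ΔH = -2276.6 kJ/s = -2276.6 kW
Heat removed = 8195.8 MJ/h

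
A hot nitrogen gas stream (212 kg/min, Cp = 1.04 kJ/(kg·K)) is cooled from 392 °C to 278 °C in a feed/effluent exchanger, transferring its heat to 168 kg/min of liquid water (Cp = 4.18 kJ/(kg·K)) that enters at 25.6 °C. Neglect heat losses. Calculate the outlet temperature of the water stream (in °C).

T_c,out = 61.4 °C

Heat released by hot stream: Q = 212 × 1.04 × (392 − 278) = 25135 kJ/min
Energy balance on cold side (adiabatic exchanger): Q = ṁ_c·Cp_c·(T_c,out − T_c,in)
T_c,out = 25.6 + 25135/(168 × 4.18) = 61.392 °C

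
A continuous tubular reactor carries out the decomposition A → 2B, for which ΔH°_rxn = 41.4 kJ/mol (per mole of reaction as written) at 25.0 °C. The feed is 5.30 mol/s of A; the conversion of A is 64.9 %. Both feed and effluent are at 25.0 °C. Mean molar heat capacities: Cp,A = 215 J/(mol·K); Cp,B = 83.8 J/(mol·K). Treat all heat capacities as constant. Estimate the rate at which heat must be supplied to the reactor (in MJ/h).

Extent of reaction ξ = 0.649 × 5.30 = 3.4397 mol/s
Reaction term: ξ·ΔH°_rxn = 3.4397 × 41.4 = 142.4 kJ/s
Q = ΔH = 142.4 kJ/s = 142.4 kW
Heat supplied = 512.65 MJ/h

Q_in = 513 MJ/h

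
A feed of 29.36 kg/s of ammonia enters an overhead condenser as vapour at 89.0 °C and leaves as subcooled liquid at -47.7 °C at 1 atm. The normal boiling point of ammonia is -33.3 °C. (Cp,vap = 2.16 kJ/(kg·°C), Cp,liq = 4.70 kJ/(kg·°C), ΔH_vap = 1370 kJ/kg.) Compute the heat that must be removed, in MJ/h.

vapour 89.0→-33.3 °C: -264.17 kJ/kg
condensation at -33.3 °C: -1370 kJ/kg
liquid -33.3→-47.7 °C: -67.68 kJ/kg
Δh = -264.17 + -1370 + -67.68 = -1701.8 kJ/kg
Q = ṁ·Δh = 29.36 kg/s × -1701.8 kJ/kg = -49966 kJ/s
|Q| = 49966 kW = 179880 MJ/h

Q_c = 180000 MJ/h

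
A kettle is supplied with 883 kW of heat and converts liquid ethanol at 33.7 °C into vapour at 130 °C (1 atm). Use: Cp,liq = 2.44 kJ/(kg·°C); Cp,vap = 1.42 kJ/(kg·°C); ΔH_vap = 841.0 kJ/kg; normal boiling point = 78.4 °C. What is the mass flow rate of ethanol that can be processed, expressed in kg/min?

ṁ = 51.8 kg/min

Δh = 2.44×(78.4−33.7) + 841.0 + 1.42×(130−78.4) = 1023.3 kJ/kg
Q = 883 kW = 883 kJ/s = 52980 kJ/min
ṁ = Q/Δh = 52980 / 1023.3 = 51.772 kg/min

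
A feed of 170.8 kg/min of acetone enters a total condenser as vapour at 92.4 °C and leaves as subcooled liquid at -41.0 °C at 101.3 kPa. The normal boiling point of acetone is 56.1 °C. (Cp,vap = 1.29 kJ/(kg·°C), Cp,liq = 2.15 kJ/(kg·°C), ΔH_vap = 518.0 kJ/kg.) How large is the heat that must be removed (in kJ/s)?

Q_c = 2200 kJ/s

vapour 92.4→56.1 °C: -46.827 kJ/kg
condensation at 56.1 °C: -518 kJ/kg
liquid 56.1→-41.0 °C: -208.76 kJ/kg
Δh = -46.827 + -518 + -208.76 = -773.59 kJ/kg
Q = ṁ·Δh = 170.8 kg/min × -773.59 kJ/kg = -132130 kJ/min
|Q| = 2202.2 kW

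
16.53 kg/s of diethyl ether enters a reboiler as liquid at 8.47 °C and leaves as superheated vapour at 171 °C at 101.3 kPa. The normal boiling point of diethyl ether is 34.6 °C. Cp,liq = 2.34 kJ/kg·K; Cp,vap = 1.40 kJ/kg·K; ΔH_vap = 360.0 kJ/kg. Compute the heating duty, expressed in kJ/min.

liquid 8.47→34.6 °C: 61.144 kJ/kg
vaporisation at 34.6 °C: 360 kJ/kg
vapour 34.6→171 °C: 190.96 kJ/kg
Δh = 61.144 + 360 + 190.96 = 612.1 kJ/kg
Q = ṁ·Δh = 16.53 kg/s × 612.1 kJ/kg = 10118 kJ/s
|Q| = 10118 kW = 607080 kJ/min

Q = 607000 kJ/min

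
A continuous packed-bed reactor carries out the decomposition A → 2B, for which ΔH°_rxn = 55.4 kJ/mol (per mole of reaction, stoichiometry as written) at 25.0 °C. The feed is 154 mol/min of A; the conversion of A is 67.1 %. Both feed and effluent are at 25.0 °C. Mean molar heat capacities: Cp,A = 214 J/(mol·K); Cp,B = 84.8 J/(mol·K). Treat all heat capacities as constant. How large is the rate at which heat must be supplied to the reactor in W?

Extent of reaction ξ = 0.671 × 154 = 103.33 mol/min
Reaction term: ξ·ΔH°_rxn = 103.33 × 55.4 = 5724.7 kJ/min
Q = ΔH = 5724.7 kJ/min = 95.412 kW
Heat supplied = 95412 W

Q_in = 95400 W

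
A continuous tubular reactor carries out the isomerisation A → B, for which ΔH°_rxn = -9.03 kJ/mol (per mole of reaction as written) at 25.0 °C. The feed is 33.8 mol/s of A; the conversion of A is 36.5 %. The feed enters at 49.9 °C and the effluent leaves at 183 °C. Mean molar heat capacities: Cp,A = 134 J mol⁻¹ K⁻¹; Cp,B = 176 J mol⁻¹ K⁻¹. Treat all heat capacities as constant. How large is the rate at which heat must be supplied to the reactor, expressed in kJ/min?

Q_in = 34400 kJ/min

Extent of reaction ξ = 0.365 × 33.8 = 12.337 mol/s
Reaction term: ξ·ΔH°_rxn = 12.337 × -9.03 = -111.4 kJ/s
Sensible, feed 49.9→25 °C: -112.78 kJ/s
Outlet flows (mol/s): A 21.463, B 12.337
Sensible, products 25→183 °C: 797.48 kJ/s
Q = ΔH = 573.3 kJ/s = 573.3 kW
Heat supplied = 34398 kJ/min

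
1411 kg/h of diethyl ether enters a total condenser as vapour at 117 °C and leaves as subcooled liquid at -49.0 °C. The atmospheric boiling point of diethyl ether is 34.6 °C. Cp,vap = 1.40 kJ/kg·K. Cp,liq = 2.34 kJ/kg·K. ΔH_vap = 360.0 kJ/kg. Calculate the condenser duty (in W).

Q_c = 263000 W

vapour 117→34.6 °C: -115.36 kJ/kg
condensation at 34.6 °C: -360 kJ/kg
liquid 34.6→-49.0 °C: -195.62 kJ/kg
Δh = -115.36 + -360 + -195.62 = -670.98 kJ/kg
Q = ṁ·Δh = 1411 kg/h × -670.98 kJ/kg = -946760 kJ/h
|Q| = 262.99 kW = 262990 W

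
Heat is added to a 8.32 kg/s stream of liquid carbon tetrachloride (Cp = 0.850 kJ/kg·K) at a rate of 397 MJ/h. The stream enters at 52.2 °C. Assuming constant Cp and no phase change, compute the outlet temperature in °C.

T_out = 67.8 °C

Q = 397 MJ/h = 110.28 kJ/s
ΔT = Q/(ṁ·Cp) = 110.28/(8.32×0.850) = 15.594 K
T_out = 52.2 + 15.594 = 67.794 °C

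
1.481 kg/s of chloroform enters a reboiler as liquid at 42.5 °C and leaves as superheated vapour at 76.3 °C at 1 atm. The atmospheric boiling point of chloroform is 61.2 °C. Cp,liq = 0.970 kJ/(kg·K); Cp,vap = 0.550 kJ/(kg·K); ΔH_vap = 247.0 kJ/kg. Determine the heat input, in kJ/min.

Q = 24300 kJ/min

liquid 42.5→61.2 °C: 18.139 kJ/kg
vaporisation at 61.2 °C: 247 kJ/kg
vapour 61.2→76.3 °C: 8.305 kJ/kg
Δh = 18.139 + 247 + 8.305 = 273.44 kJ/kg
Q = ṁ·Δh = 1.481 kg/s × 273.44 kJ/kg = 404.97 kJ/s
|Q| = 404.97 kW = 24298 kJ/min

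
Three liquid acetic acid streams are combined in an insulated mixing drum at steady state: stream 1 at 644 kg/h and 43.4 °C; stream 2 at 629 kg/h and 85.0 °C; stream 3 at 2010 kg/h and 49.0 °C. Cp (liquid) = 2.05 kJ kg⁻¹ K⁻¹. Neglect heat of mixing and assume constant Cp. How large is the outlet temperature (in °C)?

Adiabatic, steady state ⇒ Σ ṁᵢCp,ᵢ(T_out − Tᵢ) = 0
T_out = Σ ṁᵢCp,ᵢTᵢ / Σ ṁᵢCp,ᵢ
      = 368800 / 6730.1 = 54.799 °C

T_out = 54.8 °C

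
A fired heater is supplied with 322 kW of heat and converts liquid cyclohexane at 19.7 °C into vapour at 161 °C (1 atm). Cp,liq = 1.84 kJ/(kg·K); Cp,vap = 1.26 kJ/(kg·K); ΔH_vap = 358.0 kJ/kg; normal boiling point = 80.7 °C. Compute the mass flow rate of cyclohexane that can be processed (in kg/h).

ṁ = 2030 kg/h

Δh = 1.84×(80.7−19.7) + 358.0 + 1.26×(161−80.7) = 571.42 kJ/kg
Q = 322 kW = 322 kJ/s = 1.1592e+06 kJ/h
ṁ = Q/Δh = 1.1592e+06 / 571.42 = 2028.6 kg/h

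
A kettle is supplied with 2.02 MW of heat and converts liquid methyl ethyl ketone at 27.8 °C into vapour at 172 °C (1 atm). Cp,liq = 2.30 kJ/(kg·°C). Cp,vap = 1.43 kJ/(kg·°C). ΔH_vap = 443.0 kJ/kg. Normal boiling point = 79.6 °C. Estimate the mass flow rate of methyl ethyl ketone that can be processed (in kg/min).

Δh = 2.30×(79.6−27.8) + 443.0 + 1.43×(172−79.6) = 694.27 kJ/kg
Q = 2.02 MW = 2020 kJ/s = 121200 kJ/min
ṁ = Q/Δh = 121200 / 694.27 = 174.57 kg/min

ṁ = 175 kg/min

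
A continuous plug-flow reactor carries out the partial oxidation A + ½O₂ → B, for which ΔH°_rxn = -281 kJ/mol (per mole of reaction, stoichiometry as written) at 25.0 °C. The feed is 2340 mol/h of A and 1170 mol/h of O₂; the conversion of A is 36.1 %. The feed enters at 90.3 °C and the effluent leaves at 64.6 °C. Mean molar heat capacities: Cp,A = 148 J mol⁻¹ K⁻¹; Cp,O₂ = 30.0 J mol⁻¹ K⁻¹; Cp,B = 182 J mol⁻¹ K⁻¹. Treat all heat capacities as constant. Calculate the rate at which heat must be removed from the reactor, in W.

Q_out = 68500 W

Extent of reaction ξ = 0.361 × 2340 = 844.74 mol/h
Reaction term: ξ·ΔH°_rxn = 844.74 × -281 = -237370 kJ/h
Sensible, feed 90.3→25 °C: -24907 kJ/h
Outlet flows (mol/h): A 1495.3, O₂ 747.63, B 844.74
Sensible, products 25→64.6 °C: 15740 kJ/h
Q = ΔH = -246540 kJ/h = -68.483 kW
Heat removed = 68483 W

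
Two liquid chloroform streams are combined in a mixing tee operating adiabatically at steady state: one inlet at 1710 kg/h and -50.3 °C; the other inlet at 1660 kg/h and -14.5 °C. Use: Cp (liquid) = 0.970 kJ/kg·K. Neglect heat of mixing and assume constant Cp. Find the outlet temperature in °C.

T_out = -32.7 °C

Energy balance with Q = 0: Σ ṁᵢCp,ᵢ(T_out − Tᵢ) = 0
T_out = Σ ṁᵢCp,ᵢTᵢ / Σ ṁᵢCp,ᵢ
      = -106780 / 3268.9 = -32.666 °C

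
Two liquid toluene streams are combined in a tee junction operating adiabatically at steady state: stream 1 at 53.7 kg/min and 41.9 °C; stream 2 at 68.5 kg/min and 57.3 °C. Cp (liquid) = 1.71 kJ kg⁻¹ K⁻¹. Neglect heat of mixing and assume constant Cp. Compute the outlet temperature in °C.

T_out = 50.5 °C

Energy balance with Q = 0: Σ ṁᵢCp,ᵢ(T_out − Tᵢ) = 0
T_out = Σ ṁᵢCp,ᵢTᵢ / Σ ṁᵢCp,ᵢ
      = 10559 / 208.96 = 50.533 °C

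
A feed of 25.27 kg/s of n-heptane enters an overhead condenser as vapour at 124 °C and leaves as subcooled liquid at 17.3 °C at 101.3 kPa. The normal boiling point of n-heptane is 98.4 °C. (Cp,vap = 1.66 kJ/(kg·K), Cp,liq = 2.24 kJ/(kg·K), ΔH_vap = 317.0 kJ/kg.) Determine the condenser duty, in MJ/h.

Q_c = 49200 MJ/h

vapour 124→98.4 °C: -42.496 kJ/kg
condensation at 98.4 °C: -317 kJ/kg
liquid 98.4→17.3 °C: -181.66 kJ/kg
Δh = -42.496 + -317 + -181.66 = -541.16 kJ/kg
Q = ṁ·Δh = 25.27 kg/s × -541.16 kJ/kg = -13675 kJ/s
|Q| = 13675 kW = 49230 MJ/h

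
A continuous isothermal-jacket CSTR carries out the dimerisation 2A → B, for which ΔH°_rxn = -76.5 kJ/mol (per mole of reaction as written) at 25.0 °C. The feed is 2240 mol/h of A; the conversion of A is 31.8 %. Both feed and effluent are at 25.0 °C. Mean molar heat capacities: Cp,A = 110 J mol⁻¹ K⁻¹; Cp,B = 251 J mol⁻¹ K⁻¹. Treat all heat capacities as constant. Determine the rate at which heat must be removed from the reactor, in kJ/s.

Q_out = 7.57 kJ/s

Extent of reaction ξ = 0.318 × 2240 / 2 = 356.16 mol/h
Reaction term: ξ·ΔH°_rxn = 356.16 × -76.5 = -27246 kJ/h
Q = ΔH = -27246 kJ/h = -7.5684 kW
Heat removed = 7.5684 kJ/s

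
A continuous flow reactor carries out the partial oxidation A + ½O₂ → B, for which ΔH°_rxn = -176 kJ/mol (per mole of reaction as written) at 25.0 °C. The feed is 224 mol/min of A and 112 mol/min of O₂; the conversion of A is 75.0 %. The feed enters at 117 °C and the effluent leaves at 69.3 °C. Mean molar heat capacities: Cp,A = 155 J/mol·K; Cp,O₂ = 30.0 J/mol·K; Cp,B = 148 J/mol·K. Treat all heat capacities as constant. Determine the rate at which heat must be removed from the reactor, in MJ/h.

Q_out = 1890 MJ/h

Extent of reaction ξ = 0.750 × 224 = 168 mol/min
Reaction term: ξ·ΔH°_rxn = 168 × -176 = -29568 kJ/min
Sensible, feed 117→25 °C: -3503.4 kJ/min
Outlet flows (mol/min): A 56, O₂ 28, B 168
Sensible, products 25→69.3 °C: 1523.2 kJ/min
Q = ΔH = -31548 kJ/min = -525.8 kW
Heat removed = 1892.9 MJ/h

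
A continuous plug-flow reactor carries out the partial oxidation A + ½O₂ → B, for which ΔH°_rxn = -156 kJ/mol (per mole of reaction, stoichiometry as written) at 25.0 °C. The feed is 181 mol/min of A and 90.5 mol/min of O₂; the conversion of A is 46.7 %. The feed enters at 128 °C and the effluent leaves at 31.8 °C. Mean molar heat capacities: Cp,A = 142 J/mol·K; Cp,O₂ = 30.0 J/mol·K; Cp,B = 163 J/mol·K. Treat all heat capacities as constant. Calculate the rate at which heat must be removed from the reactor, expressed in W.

Extent of reaction ξ = 0.467 × 181 = 84.527 mol/min
Reaction term: ξ·ΔH°_rxn = 84.527 × -156 = -13186 kJ/min
Sensible, feed 128→25 °C: -2927 kJ/min
Outlet flows (mol/min): A 96.473, O₂ 48.236, B 84.527
Sensible, products 25→31.8 °C: 196.68 kJ/min
Q = ΔH = -15916 kJ/min = -265.27 kW
Heat removed = 265270 W

Q_out = 265000 W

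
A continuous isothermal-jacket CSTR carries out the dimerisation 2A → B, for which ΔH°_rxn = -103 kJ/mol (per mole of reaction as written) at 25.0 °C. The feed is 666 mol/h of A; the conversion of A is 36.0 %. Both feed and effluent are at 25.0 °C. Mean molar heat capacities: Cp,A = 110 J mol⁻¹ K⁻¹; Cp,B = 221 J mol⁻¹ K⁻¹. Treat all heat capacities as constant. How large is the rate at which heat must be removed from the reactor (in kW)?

Q_out = 3.43 kW

Extent of reaction ξ = 0.360 × 666 / 2 = 119.88 mol/h
Reaction term: ξ·ΔH°_rxn = 119.88 × -103 = -12348 kJ/h
Q = ΔH = -12348 kJ/h = -3.4299 kW
Heat removed = 3.4299 kW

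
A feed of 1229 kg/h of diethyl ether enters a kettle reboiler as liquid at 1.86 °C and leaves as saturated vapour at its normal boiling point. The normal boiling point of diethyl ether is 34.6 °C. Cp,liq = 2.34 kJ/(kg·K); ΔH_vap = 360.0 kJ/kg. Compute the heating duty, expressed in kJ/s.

liquid 1.86→34.6 °C: 76.612 kJ/kg
vaporisation at 34.6 °C: 360 kJ/kg
Δh = 76.612 + 360 = 436.61 kJ/kg
Q = ṁ·Δh = 1229 kg/h × 436.61 kJ/kg = 536600 kJ/h
|Q| = 149.05 kW

Q = 149 kJ/s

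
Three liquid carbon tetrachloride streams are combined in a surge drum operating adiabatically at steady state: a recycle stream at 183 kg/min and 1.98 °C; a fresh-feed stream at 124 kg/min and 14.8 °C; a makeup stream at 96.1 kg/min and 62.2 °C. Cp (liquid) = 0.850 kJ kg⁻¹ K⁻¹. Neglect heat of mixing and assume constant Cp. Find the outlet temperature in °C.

T_out = 20.3 °C

Energy balance with Q = 0: Σ ṁᵢCp,ᵢ(T_out − Tᵢ) = 0
T_out = Σ ṁᵢCp,ᵢTᵢ / Σ ṁᵢCp,ᵢ
      = 6948.7 / 342.63 = 20.28 °C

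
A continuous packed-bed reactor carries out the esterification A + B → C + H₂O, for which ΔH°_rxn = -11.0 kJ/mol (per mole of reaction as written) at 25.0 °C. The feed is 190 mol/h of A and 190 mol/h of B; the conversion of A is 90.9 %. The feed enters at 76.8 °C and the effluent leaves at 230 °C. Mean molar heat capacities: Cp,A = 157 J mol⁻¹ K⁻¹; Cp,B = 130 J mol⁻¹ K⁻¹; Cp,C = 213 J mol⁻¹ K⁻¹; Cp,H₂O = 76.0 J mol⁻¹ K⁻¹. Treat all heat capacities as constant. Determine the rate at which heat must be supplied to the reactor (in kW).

Q_in = 1.81 kW

Extent of reaction ξ = 0.909 × 190 = 172.71 mol/h
Reaction term: ξ·ΔH°_rxn = 172.71 × -11.0 = -1899.8 kJ/h
Sensible, feed 76.8→25 °C: -2824.7 kJ/h
Outlet flows (mol/h): A 17.29, B 17.29, C 172.71, H₂O 172.71
Sensible, products 25→230 °C: 11249 kJ/h
Q = ΔH = 6525 kJ/h = 1.8125 kW
Heat supplied = 1.8125 kW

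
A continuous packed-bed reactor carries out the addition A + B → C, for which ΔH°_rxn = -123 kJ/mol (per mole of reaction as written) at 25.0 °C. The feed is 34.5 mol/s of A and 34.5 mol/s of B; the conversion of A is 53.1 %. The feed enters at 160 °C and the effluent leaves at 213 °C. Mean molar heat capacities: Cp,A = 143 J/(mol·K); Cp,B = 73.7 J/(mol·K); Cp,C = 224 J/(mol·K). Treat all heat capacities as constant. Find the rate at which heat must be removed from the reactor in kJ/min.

Q_out = 110000 kJ/min

Extent of reaction ξ = 0.531 × 34.5 = 18.32 mol/s
Reaction term: ξ·ΔH°_rxn = 18.32 × -123 = -2253.3 kJ/s
Sensible, feed 160→25 °C: -1009.3 kJ/s
Outlet flows (mol/s): A 16.18, B 16.18, C 18.32
Sensible, products 25→213 °C: 1430.7 kJ/s
Q = ΔH = -1831.9 kJ/s = -1831.9 kW
Heat removed = 109920 kJ/min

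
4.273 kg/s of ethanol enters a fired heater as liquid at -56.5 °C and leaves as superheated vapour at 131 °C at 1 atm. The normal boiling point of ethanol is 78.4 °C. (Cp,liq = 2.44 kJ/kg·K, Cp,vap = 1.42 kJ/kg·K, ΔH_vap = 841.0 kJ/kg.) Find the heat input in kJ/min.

Q = 319000 kJ/min

liquid -56.5→78.4 °C: 329.16 kJ/kg
vaporisation at 78.4 °C: 841 kJ/kg
vapour 78.4→131 °C: 74.692 kJ/kg
Δh = 329.16 + 841 + 74.692 = 1244.8 kJ/kg
Q = ṁ·Δh = 4.273 kg/s × 1244.8 kJ/kg = 5319.2 kJ/s
|Q| = 5319.2 kW = 319150 kJ/min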